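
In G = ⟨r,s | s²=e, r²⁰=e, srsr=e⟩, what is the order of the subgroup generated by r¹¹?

|⟨r¹¹⟩| equals the order of r¹¹. Compute successive powers until reaching e:
  (r¹¹)¹ = r¹¹, (r¹¹)² = r², (r¹¹)³ = r¹³, (r¹¹)⁴ = r⁴, (r¹¹)⁵ = r¹⁵, (r¹¹)⁶ = r⁶, (r¹¹)⁷ = r¹⁷, (r¹¹)⁸ = r⁸, (r¹¹)⁹ = r¹⁹, (r¹¹)¹⁰ = r¹⁰, (r¹¹)¹¹ = r, (r¹¹)¹² = r¹², (r¹¹)¹³ = r³, (r¹¹)¹⁴ = r¹⁴, (r¹¹)¹⁵ = r⁵, (r¹¹)¹⁶ = r¹⁶, (r¹¹)¹⁷ = r⁷, (r¹¹)¹⁸ = r¹⁸, (r¹¹)¹⁹ = r⁹, (r¹¹)²⁰ = e.
The smallest positive k with (r¹¹)ᵏ = e is 20, so |⟨r¹¹⟩| = 20.

Answer: 20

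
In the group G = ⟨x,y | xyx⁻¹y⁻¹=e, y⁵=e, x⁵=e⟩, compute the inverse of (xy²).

The order of (xy²) is 5 (smallest k with (xy²)ᵏ = e), so (xy²)⁻¹ = (xy²)⁴ = x⁴y³.
Check: (xy²) · (x⁴y³) → (xy²) · x⁴ = y²;   (y²) · y³ = e, giving e as required.

Answer: x⁴y³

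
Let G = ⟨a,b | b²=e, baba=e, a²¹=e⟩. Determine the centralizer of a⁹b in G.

⟨a⁹b⟩ ⊆ C_G(a⁹b) since powers of a⁹b commute with a⁹b; so |C_G(a⁹b)| ≥ |⟨a⁹b⟩| = 2.
By orbit–stabilizer, |C_G(a⁹b)| = |G| / |conj. class of a⁹b| = 42 / 21 = 2.
The 2 elements commuting with a⁹b are {e, a⁹b}.

Answer: {e, a⁹b}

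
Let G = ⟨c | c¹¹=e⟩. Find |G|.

G is generated by a single element, so G is cyclic. The relator gives c¹¹ = e and no smaller power is forced to be e, so the 11 powers {c, e, c², c³, c⁴, c⁵, c⁶, c⁷, c⁸, c⁹, c¹⁰} are distinct. Hence |G| = 11.

Answer: 11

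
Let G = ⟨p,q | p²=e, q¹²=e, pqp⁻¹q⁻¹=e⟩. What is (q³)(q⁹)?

Compute (q³) · (q⁹) by multiplying left to right and reducing via the relations at each step:
  (q³) · q⁹ = e

Answer: e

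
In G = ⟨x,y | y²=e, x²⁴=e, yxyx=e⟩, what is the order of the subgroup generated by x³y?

|⟨x³y⟩| equals the order of x³y. Compute successive powers until reaching e:
  (x³y)¹ = x³y, (x³y)² = e.
The smallest positive k with (x³y)ᵏ = e is 2, so |⟨x³y⟩| = 2.

Answer: 2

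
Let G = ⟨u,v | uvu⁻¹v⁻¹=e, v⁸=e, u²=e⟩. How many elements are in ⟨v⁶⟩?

|⟨v⁶⟩| equals the order of v⁶. Compute successive powers until reaching e:
  (v⁶)¹ = v⁶, (v⁶)² = v⁴, (v⁶)³ = v², (v⁶)⁴ = e.
The smallest positive k with (v⁶)ᵏ = e is 4, so |⟨v⁶⟩| = 4.

Answer: 4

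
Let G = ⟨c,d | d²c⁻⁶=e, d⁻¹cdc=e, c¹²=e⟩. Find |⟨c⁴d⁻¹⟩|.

|⟨c⁴d⁻¹⟩| equals the order of c⁴d⁻¹. Compute successive powers until reaching e:
  (c⁴d⁻¹)¹ = c⁴d⁻¹, (c⁴d⁻¹)² = c⁶, (c⁴d⁻¹)³ = c⁴d, (c⁴d⁻¹)⁴ = e.
The smallest positive k with (c⁴d⁻¹)ᵏ = e is 4, so |⟨c⁴d⁻¹⟩| = 4.

Answer: 4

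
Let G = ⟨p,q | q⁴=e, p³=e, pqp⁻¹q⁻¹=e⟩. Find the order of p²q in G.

Compute successive powers until reaching e:
  (p²q)¹ = p²q, (p²q)² = pq², (p²q)³ = q³, (p²q)⁴ = p², (p²q)⁵ = pq, (p²q)⁶ = q², (p²q)⁷ = p²q³, (p²q)⁸ = p, (p²q)⁹ = q, (p²q)¹⁰ = p²q², (p²q)¹¹ = pq³, (p²q)¹² = e.
The smallest positive k with (p²q)ᵏ = e is 12.

Answer: 12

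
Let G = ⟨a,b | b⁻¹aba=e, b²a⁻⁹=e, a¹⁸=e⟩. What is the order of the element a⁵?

Compute successive powers until reaching e:
  (a⁵)¹ = a⁵, (a⁵)² = a¹⁰, (a⁵)³ = a¹⁵, (a⁵)⁴ = a², (a⁵)⁵ = a⁷, (a⁵)⁶ = a¹², (a⁵)⁷ = a¹⁷, (a⁵)⁸ = a⁴, (a⁵)⁹ = a⁹, (a⁵)¹⁰ = a¹⁴, (a⁵)¹¹ = a, (a⁵)¹² = a⁶, (a⁵)¹³ = a¹¹, (a⁵)¹⁴ = a¹⁶, (a⁵)¹⁵ = a³, (a⁵)¹⁶ = a⁸, (a⁵)¹⁷ = a¹³, (a⁵)¹⁸ = e.
The smallest positive k with (a⁵)ᵏ = e is 18.

Answer: 18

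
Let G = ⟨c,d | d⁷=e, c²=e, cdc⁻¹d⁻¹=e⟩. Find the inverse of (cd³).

The order of (cd³) is 14 (smallest k with (cd³)ᵏ = e), so (cd³)⁻¹ = (cd³)¹³ = cd⁴.
Check: (cd³) · (cd⁴) → (cd³) · c = d³;   (d³) · d⁴ = e, giving e as required.

Answer: cd⁴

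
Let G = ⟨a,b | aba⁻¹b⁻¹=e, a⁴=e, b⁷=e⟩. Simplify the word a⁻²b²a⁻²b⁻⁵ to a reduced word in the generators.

Multiply left to right, reducing at each step:
  (a²) · b² = a²b²
  (a²b²) · a⁻² = b²
  (b²) · b⁻⁵ = b⁴

Answer: b⁴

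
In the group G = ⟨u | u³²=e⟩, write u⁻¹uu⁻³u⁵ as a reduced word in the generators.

Multiply left to right, reducing at each step:
  (u³¹) · u = e
  e · u⁻³ = u²⁹
  (u²⁹) · u⁵ = u²

Answer: u²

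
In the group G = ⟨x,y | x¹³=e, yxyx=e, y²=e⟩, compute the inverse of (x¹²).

The order of (x¹²) is 13 (smallest k with (x¹²)ᵏ = e), so (x¹²)⁻¹ = (x¹²)¹² = x.
Check: (x¹²) · x → (x¹²) · x = e, giving e as required.

Answer: x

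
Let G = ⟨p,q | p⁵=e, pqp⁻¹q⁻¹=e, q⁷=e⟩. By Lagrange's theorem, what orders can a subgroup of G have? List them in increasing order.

|G| = 35 = 5 · 7. By Lagrange's theorem the order of any subgroup divides 35; the divisors of 35 are 1, 5, 7, 35.

Answer: 1, 5, 7, 35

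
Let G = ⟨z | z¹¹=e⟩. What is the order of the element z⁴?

Compute successive powers until reaching e:
  (z⁴)¹ = z⁴, (z⁴)² = z⁸, (z⁴)³ = z, (z⁴)⁴ = z⁵, (z⁴)⁵ = z⁹, (z⁴)⁶ = z², (z⁴)⁷ = z⁶, (z⁴)⁸ = z¹⁰, (z⁴)⁹ = z³, (z⁴)¹⁰ = z⁷, (z⁴)¹¹ = e.
The smallest positive k with (z⁴)ᵏ = e is 11.

Answer: 11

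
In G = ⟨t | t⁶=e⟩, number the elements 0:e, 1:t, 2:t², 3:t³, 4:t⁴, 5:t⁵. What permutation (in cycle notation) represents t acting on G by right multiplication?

(0 1 2 3 4 5)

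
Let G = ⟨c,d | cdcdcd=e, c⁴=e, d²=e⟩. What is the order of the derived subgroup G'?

G' = [G, G] is generated by all commutators. The generator-pair commutators are: [c, d] = c²dc.
The subgroup they normally generate is {e, c², cd, dc³, c²dc, c³d, c²dc³, dc, cdc², dc²d, c²dc²d, c³dc²}, of order 12.
Check: |G/G'| = 24/12 = 2 is the order of the abelianisation.

Answer: 12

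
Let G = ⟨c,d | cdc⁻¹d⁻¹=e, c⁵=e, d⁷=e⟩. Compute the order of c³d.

Compute successive powers until reaching e:
  (c³d)¹ = c³d, (c³d)² = cd², (c³d)³ = c⁴d³, (c³d)⁴ = c²d⁴, (c³d)⁵ = d⁵, (c³d)⁶ = c³d⁶, (c³d)⁷ = c, (c³d)⁸ = c⁴d, (c³d)⁹ = c²d², (c³d)¹⁰ = d³, (c³d)¹¹ = c³d⁴, (c³d)¹² = cd⁵, (c³d)¹³ = c⁴d⁶, (c³d)¹⁴ = c², (c³d)¹⁵ = d, (c³d)¹⁶ = c³d², (c³d)¹⁷ = cd³, (c³d)¹⁸ = c⁴d⁴, (c³d)¹⁹ = c²d⁵, (c³d)²⁰ = d⁶, (c³d)²¹ = c³, (c³d)²² = cd, (c³d)²³ = c⁴d², (c³d)²⁴ = c²d³, (c³d)²⁵ = d⁴, (c³d)²⁶ = c³d⁵, (c³d)²⁷ = cd⁶, (c³d)²⁸ = c⁴, (c³d)²⁹ = c²d, (c³d)³⁰ = d², (c³d)³¹ = c³d³, (c³d)³² = cd⁴, (c³d)³³ = c⁴d⁵, (c³d)³⁴ = c²d⁶, (c³d)³⁵ = e.
The smallest positive k with (c³d)ᵏ = e is 35.

Answer: 35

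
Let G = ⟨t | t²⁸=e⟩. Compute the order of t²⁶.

Compute successive powers until reaching e:
  (t²⁶)¹ = t²⁶, (t²⁶)² = t²⁴, (t²⁶)³ = t²², (t²⁶)⁴ = t²⁰, (t²⁶)⁵ = t¹⁸, (t²⁶)⁶ = t¹⁶, (t²⁶)⁷ = t¹⁴, (t²⁶)⁸ = t¹², (t²⁶)⁹ = t¹⁰, (t²⁶)¹⁰ = t⁸, (t²⁶)¹¹ = t⁶, (t²⁶)¹² = t⁴, (t²⁶)¹³ = t², (t²⁶)¹⁴ = e.
The smallest positive k with (t²⁶)ᵏ = e is 14.

Answer: 14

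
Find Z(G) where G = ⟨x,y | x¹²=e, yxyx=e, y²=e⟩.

An element z ∈ Z(G) iff z commutes with every generator.
For example x⁶ is central: (x⁶)·x = x⁷ = x·(x⁶); (x⁶)·y = x⁶y = y·(x⁶).
Whereas x ∉ Z(G) since x·y = xy ≠ x¹¹y = y·x.
Checking each of the 24 elements this way gives Z(G) = {e, x⁶}, of order 2.

Answer: {e, x⁶}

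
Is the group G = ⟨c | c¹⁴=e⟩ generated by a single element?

|G| = 14. The element c has order 14 (its powers give 14 distinct elements), so ⟨c⟩ = G and G is cyclic.

Answer: Yes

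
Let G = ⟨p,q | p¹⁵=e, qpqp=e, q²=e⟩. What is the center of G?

An element z ∈ Z(G) iff z commutes with every generator.
For example e is central: e·p = p = p·e; e·q = q = q·e.
Whereas p ∉ Z(G) since p·q = pq ≠ p¹⁴q = q·p.
Checking each of the 30 elements this way gives Z(G) = {e}, of order 1.

Answer: {e}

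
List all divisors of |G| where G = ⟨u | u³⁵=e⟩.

|G| = 35 = 5 · 7. By Lagrange's theorem the order of any subgroup divides 35; the divisors of 35 are 1, 5, 7, 35.

Answer: 1, 5, 7, 35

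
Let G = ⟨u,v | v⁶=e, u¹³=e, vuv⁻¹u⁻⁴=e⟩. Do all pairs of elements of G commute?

u·v = uv but v·u = u⁴v, so u·v ≠ v·u and G is not abelian.

Answer: No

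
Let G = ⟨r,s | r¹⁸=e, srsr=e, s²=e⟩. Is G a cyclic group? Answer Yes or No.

Every cyclic group is abelian. But r·s = rs while s·r = r¹⁷s, so r·s ≠ s·r and G is not abelian. Hence G is not cyclic.

Answer: No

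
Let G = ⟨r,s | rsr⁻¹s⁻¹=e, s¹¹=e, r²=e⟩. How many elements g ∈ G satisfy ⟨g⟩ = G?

G is cyclic of order 22. An element generates G iff its order is 22, and a cyclic group of order 22 has exactly φ(22) = 10 such elements.

Answer: 10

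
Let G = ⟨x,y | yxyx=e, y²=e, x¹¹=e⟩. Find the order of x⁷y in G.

Compute successive powers until reaching e:
  (x⁷y)¹ = x⁷y, (x⁷y)² = e.
The smallest positive k with (x⁷y)ᵏ = e is 2.

Answer: 2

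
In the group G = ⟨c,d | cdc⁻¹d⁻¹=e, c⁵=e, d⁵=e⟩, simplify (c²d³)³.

Compute successive powers of (c²d³), reducing at each step:
  (c²d³)²: (c²d³) · c² = c⁴d³;   (c⁴d³) · d³ = c⁴d
  (c²d³)³: (c⁴d) · c² = cd;   (cd) · d³ = cd⁴

Answer: cd⁴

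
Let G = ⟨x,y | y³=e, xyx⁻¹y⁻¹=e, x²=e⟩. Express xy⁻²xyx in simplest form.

Multiply left to right, reducing at each step:
  x · y⁻² = xy
  (xy) · x = y
  y · y = y²
  (y²) · x = xy²

Answer: xy²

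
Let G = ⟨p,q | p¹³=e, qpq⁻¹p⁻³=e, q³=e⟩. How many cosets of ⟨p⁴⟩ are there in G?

First find ord(p⁴) by computing successive powers:
  (p⁴)¹ = p⁴, (p⁴)² = p⁸, (p⁴)³ = p¹², (p⁴)⁴ = p³, (p⁴)⁵ = p⁷, (p⁴)⁶ = p¹¹, (p⁴)⁷ = p², (p⁴)⁸ = p⁶, (p⁴)⁹ = p¹⁰, (p⁴)¹⁰ = p, (p⁴)¹¹ = p⁵, (p⁴)¹² = p⁹, (p⁴)¹³ = e.
So |⟨p⁴⟩| = ord(p⁴) = 13. With |G| = 39, by Lagrange [G : ⟨p⁴⟩] = 39/13 = 3.

Answer: 3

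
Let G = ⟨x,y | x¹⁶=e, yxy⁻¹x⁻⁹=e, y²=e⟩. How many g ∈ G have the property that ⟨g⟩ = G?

⟨g⟩ = G would require ord(g) = |G| = 32, but the maximum element order in G is 16 < 32. So G is not cyclic and no single element generates it: the count is 0.

Answer: 0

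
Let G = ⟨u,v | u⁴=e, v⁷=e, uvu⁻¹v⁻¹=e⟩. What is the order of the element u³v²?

Compute successive powers until reaching e:
  (u³v²)¹ = u³v², (u³v²)² = u²v⁴, (u³v²)³ = uv⁶, (u³v²)⁴ = v, (u³v²)⁵ = u³v³, (u³v²)⁶ = u²v⁵, (u³v²)⁷ = u, (u³v²)⁸ = v², (u³v²)⁹ = u³v⁴, (u³v²)¹⁰ = u²v⁶, (u³v²)¹¹ = uv, (u³v²)¹² = v³, (u³v²)¹³ = u³v⁵, (u³v²)¹⁴ = u², (u³v²)¹⁵ = uv², (u³v²)¹⁶ = v⁴, (u³v²)¹⁷ = u³v⁶, (u³v²)¹⁸ = u²v, (u³v²)¹⁹ = uv³, (u³v²)²⁰ = v⁵, (u³v²)²¹ = u³, (u³v²)²² = u²v², (u³v²)²³ = uv⁴, (u³v²)²⁴ = v⁶, (u³v²)²⁵ = u³v, (u³v²)²⁶ = u²v³, (u³v²)²⁷ = uv⁵, (u³v²)²⁸ = e.
The smallest positive k with (u³v²)ᵏ = e is 28.

Answer: 28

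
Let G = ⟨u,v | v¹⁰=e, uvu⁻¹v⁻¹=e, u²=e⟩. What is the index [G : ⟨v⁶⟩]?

First find ord(v⁶) by computing successive powers:
  (v⁶)¹ = v⁶, (v⁶)² = v², (v⁶)³ = v⁸, (v⁶)⁴ = v⁴, (v⁶)⁵ = e.
So |⟨v⁶⟩| = ord(v⁶) = 5. With |G| = 20, by Lagrange [G : ⟨v⁶⟩] = 20/5 = 4.

Answer: 4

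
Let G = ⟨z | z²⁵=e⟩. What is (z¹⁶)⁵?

Compute successive powers of (z¹⁶), reducing at each step:
  (z¹⁶)²: (z¹⁶) · z¹⁶ = z⁷
  (z¹⁶)³: (z⁷) · z¹⁶ = z²³
  (z¹⁶)⁴: (z²³) · z¹⁶ = z¹⁴
  (z¹⁶)⁵: (z¹⁴) · z¹⁶ = z⁵

Answer: z⁵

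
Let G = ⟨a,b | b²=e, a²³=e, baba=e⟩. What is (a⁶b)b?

Compute (a⁶b) · b by multiplying left to right and reducing via the relations at each step:
  (a⁶b) · b = a⁶

Answer: a⁶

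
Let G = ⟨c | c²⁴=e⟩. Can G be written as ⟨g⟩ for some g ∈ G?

|G| = 24. The element c has order 24 (its powers give 24 distinct elements), so ⟨c⟩ = G and G is cyclic.

Answer: Yes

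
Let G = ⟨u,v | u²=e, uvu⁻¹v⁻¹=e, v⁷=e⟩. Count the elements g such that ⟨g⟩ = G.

G is cyclic of order 14. An element generates G iff its order is 14, and a cyclic group of order 14 has exactly φ(14) = 6 such elements.

Answer: 6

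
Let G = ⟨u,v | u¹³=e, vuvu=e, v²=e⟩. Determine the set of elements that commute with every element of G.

An element z ∈ Z(G) iff z commutes with every generator.
For example e is central: e·u = u = u·e; e·v = v = v·e.
Whereas u ∉ Z(G) since u·v = uv ≠ u¹²v = v·u.
Checking each of the 26 elements this way gives Z(G) = {e}, of order 1.

Answer: {e}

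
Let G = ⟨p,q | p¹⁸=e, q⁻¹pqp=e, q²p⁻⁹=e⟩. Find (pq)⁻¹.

The order of (pq) is 4 (smallest k with (pq)ᵏ = e), so (pq)⁻¹ = (pq)³ = pq⁻¹.
Check: (pq) · (pq⁻¹) → (pq) · p = q;   q · q⁻¹ = e, giving e as required.

Answer: pq⁻¹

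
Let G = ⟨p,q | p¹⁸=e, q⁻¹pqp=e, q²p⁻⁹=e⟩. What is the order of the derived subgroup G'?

G' = [G, G] is generated by all commutators. The generator-pair commutators are: [p, q] = p².
The subgroup they normally generate is {e, p², p⁴, p⁶, p⁸, p¹⁰, p¹², p¹⁴, p¹⁶}, of order 9.
Check: |G/G'| = 36/9 = 4 is the order of the abelianisation.

Answer: 9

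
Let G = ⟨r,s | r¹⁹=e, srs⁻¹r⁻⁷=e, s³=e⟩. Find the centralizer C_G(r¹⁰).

⟨r¹⁰⟩ ⊆ C_G(r¹⁰) since powers of r¹⁰ commute with r¹⁰; so |C_G(r¹⁰)| ≥ |⟨r¹⁰⟩| = 19.
By orbit–stabilizer, |C_G(r¹⁰)| = |G| / |conj. class of r¹⁰| = 57 / 3 = 19.
The 19 elements commuting with r¹⁰ are {e, r, r², r³, r⁴, r⁵, r⁶, r⁷, r⁸, r⁹, r¹⁰, r¹¹, r¹², r¹³, r¹⁴, r¹⁵, r¹⁶, r¹⁷, r¹⁸}.

Answer: {e, r, r², r³, r⁴, r⁵, r⁶, r⁷, r⁸, r⁹, r¹⁰, r¹¹, r¹², r¹³, r¹⁴, r¹⁵, r¹⁶, r¹⁷, r¹⁸}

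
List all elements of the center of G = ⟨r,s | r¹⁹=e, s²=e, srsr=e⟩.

An element z ∈ Z(G) iff z commutes with every generator.
For example e is central: e·r = r = r·e; e·s = s = s·e.
Whereas r ∉ Z(G) since r·s = rs ≠ r¹⁸s = s·r.
Checking each of the 38 elements this way gives Z(G) = {e}, of order 1.

Answer: {e}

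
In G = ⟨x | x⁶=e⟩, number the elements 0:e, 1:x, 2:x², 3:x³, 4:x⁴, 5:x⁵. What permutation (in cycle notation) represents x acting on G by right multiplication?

(0 1 2 3 4 5)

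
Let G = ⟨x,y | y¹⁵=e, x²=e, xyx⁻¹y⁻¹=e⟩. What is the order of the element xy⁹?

Compute successive powers until reaching e:
  (xy⁹)¹ = xy⁹, (xy⁹)² = y³, (xy⁹)³ = xy¹², (xy⁹)⁴ = y⁶, (xy⁹)⁵ = x, (xy⁹)⁶ = y⁹, (xy⁹)⁷ = xy³, (xy⁹)⁸ = y¹², (xy⁹)⁹ = xy⁶, (xy⁹)¹⁰ = e.
The smallest positive k with (xy⁹)ᵏ = e is 10.

Answer: 10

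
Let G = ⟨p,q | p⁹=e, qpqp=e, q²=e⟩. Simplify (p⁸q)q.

Compute (p⁸q) · q by multiplying left to right and reducing via the relations at each step:
  (p⁸q) · q = p⁸

Answer: p⁸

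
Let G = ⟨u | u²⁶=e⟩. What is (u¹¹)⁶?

Compute successive powers of (u¹¹), reducing at each step:
  (u¹¹)²: (u¹¹) · u¹¹ = u²²
  (u¹¹)³: (u²²) · u¹¹ = u⁷
  (u¹¹)⁴: (u⁷) · u¹¹ = u¹⁸
  (u¹¹)⁵: (u¹⁸) · u¹¹ = u³
  (u¹¹)⁶: (u³) · u¹¹ = u¹⁴

Answer: u¹⁴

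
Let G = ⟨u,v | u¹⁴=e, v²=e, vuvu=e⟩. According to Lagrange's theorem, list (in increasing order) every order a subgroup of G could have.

|G| = 28 = 2² · 7. By Lagrange's theorem the order of any subgroup divides 28; the divisors of 28 are 1, 2, 4, 7, 14, 28.

Answer: 1, 2, 4, 7, 14, 28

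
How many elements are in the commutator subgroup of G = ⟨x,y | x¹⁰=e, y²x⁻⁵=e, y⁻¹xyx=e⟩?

G' = [G, G] is generated by all commutators. The generator-pair commutators are: [x, y] = x².
The subgroup they normally generate is {e, x², x⁴, x⁶, x⁸}, of order 5.
Check: |G/G'| = 20/5 = 4 is the order of the abelianisation.

Answer: 5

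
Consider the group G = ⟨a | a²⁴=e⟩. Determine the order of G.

G is generated by a single element, so G is cyclic. The relator gives a²⁴ = e and no smaller power is forced to be e, so the 24 powers {a, e, a², a³, a⁴, a⁵, a⁶, a⁷, a⁸, a⁹, a²², a²³, a²¹, a²⁰, a¹², a¹³, a¹¹, a¹⁰, a¹⁴, a¹⁵, a¹⁶, a¹⁷, a¹⁸, a¹⁹} are distinct. Hence |G| = 24.

Answer: 24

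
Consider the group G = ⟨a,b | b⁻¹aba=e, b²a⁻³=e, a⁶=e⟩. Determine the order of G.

Enumerate words in the generators, reducing via the relations: the distinct elements are
  {a, b, e, ab, a², a³, a⁴, a⁵, a²b, b⁻¹, ab⁻¹, a²b⁻¹}.
No further products give new elements, so |G| = 12.

Answer: 12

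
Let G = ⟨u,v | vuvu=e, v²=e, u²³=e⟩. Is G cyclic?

Every cyclic group is abelian. But u·v = uv while v·u = u²²v, so u·v ≠ v·u and G is not abelian. Hence G is not cyclic.

Answer: No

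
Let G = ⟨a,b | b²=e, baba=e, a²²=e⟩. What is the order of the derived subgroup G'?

G' = [G, G] is generated by all commutators. The generator-pair commutators are: [a, b] = a².
The subgroup they normally generate is {e, a², a⁴, a⁶, a⁸, a¹⁰, a¹², a¹⁴, a¹⁶, a¹⁸, a²⁰}, of order 11.
Check: |G/G'| = 44/11 = 4 is the order of the abelianisation.

Answer: 11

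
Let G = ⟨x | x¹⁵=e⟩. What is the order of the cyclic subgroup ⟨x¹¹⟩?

|⟨x¹¹⟩| equals the order of x¹¹. Compute successive powers until reaching e:
  (x¹¹)¹ = x¹¹, (x¹¹)² = x⁷, (x¹¹)³ = x³, (x¹¹)⁴ = x¹⁴, (x¹¹)⁵ = x¹⁰, (x¹¹)⁶ = x⁶, (x¹¹)⁷ = x², (x¹¹)⁸ = x¹³, (x¹¹)⁹ = x⁹, (x¹¹)¹⁰ = x⁵, (x¹¹)¹¹ = x, (x¹¹)¹² = x¹², (x¹¹)¹³ = x⁸, (x¹¹)¹⁴ = x⁴, (x¹¹)¹⁵ = e.
The smallest positive k with (x¹¹)ᵏ = e is 15, so |⟨x¹¹⟩| = 15.

Answer: 15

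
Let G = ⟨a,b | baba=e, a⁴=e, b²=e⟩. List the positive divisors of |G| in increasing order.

|G| = 8 = 2³. By Lagrange's theorem the order of any subgroup divides 8; the divisors of 8 are 1, 2, 4, 8.

Answer: 1, 2, 4, 8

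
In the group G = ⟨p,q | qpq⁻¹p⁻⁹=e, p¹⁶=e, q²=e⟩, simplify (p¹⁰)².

Compute successive powers of (p¹⁰), reducing at each step:
  (p¹⁰)²: (p¹⁰) · p¹⁰ = p⁴

Answer: p⁴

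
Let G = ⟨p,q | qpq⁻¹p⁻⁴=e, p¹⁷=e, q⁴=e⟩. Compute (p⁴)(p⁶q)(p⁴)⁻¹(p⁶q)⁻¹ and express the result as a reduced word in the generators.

[(p⁴), (p⁶q)] = (p⁴)·(p⁶q)·(p⁴)⁻¹·(p⁶q)⁻¹.
  (p⁴) · (p⁶q) = p¹⁰q
  (p¹⁰q) · (p¹³) = p¹¹q
  (p¹¹q) · (p⁷q³) = p⁵

Answer: p⁵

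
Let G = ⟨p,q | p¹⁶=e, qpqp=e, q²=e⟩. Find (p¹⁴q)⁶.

Compute successive powers of (p¹⁴q), reducing at each step:
  (p¹⁴q)²: (p¹⁴q) · p¹⁴ = q;   q · q = e
  (p¹⁴q)³: e · p¹⁴ = p¹⁴;   (p¹⁴) · q = p¹⁴q
  (p¹⁴q)⁴: (p¹⁴q) · p¹⁴ = q;   q · q = e
  (p¹⁴q)⁵: e · p¹⁴ = p¹⁴;   (p¹⁴) · q = p¹⁴q
  (p¹⁴q)⁶: (p¹⁴q) · p¹⁴ = q;   q · q = e

Answer: e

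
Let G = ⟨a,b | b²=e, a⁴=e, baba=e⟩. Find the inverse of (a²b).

The order of (a²b) is 2 (smallest k with (a²b)ᵏ = e), so (a²b)⁻¹ = (a²b)¹ = a²b.
Check: (a²b) · (a²b) → (a²b) · a² = b;   b · b = e, giving e as required.

Answer: a²b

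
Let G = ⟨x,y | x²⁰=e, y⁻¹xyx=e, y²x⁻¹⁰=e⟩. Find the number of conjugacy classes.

The conjugacy classes (representative and size) are:
  [e] (size 1), [x] (size 2), [x²] (size 2), [x³] (size 2), [x⁴] (size 2), [x⁵] (size 2), [x¹⁴] (size 2), [x⁷] (size 2), [x⁸] (size 2), [x¹¹] (size 2), [x¹⁰] (size 1), [x²y⁻¹] (size 10), [x⁹y] (size 10).
Class equation: 1 + 2 + 2 + 2 + 2 + 2 + 2 + 2 + 2 + 2 + 1 + 10 + 10 = 40 = |G|. So G has 13 conjugacy classes.

Answer: 13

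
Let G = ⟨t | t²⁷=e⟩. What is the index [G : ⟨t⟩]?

First find ord(t) by computing successive powers:
  t¹ = t, t² = t², t³ = t³, t⁴ = t⁴, t⁵ = t⁵, t⁶ = t⁶, t⁷ = t⁷, t⁸ = t⁸, t⁹ = t⁹, t¹⁰ = t¹⁰, t¹¹ = t¹¹, t¹² = t¹², t¹³ = t¹³, t¹⁴ = t¹⁴, t¹⁵ = t¹⁵, t¹⁶ = t¹⁶, t¹⁷ = t¹⁷, t¹⁸ = t¹⁸, t¹⁹ = t¹⁹, t²⁰ = t²⁰, t²¹ = t²¹, t²² = t²², t²³ = t²³, t²⁴ = t²⁴, t²⁵ = t²⁵, t²⁶ = t²⁶, t²⁷ = e.
So |⟨t⟩| = ord(t) = 27. With |G| = 27, by Lagrange [G : ⟨t⟩] = 27/27 = 1.

Answer: 1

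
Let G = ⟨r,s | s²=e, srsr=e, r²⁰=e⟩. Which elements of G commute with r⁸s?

⟨r⁸s⟩ ⊆ C_G(r⁸s) since powers of r⁸s commute with r⁸s; so |C_G(r⁸s)| ≥ |⟨r⁸s⟩| = 2.
By orbit–stabilizer, |C_G(r⁸s)| = |G| / |conj. class of r⁸s| = 40 / 10 = 4.
The 4 elements commuting with r⁸s are {e, r¹⁰, r⁸s, r¹⁸s}.

Answer: {e, r¹⁰, r⁸s, r¹⁸s}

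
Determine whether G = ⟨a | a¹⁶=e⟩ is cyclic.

|G| = 16. The element a has order 16 (its powers give 16 distinct elements), so ⟨a⟩ = G and G is cyclic.

Answer: Yes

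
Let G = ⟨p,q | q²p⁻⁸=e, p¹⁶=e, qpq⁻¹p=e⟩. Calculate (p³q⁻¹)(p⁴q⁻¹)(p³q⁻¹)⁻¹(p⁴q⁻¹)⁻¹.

[(p³q⁻¹), (p⁴q⁻¹)] = (p³q⁻¹)·(p⁴q⁻¹)·(p³q⁻¹)⁻¹·(p⁴q⁻¹)⁻¹.
  (p³q⁻¹) · (p⁴q⁻¹) = p⁷
  (p⁷) · (p³q) = p²q⁻¹
  (p²q⁻¹) · (p⁴q) = p¹⁴

Answer: p¹⁴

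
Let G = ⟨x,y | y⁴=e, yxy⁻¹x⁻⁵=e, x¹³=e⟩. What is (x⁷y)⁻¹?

The order of (x⁷y) is 4 (smallest k with (x⁷y)ᵏ = e), so (x⁷y)⁻¹ = (x⁷y)³ = x⁹y³.
Check: (x⁷y) · (x⁹y³) → (x⁷y) · x⁹ = y;   y · y³ = e, giving e as required.

Answer: x⁹y³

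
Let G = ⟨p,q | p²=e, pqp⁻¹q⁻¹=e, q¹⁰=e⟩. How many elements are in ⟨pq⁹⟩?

|⟨pq⁹⟩| equals the order of pq⁹. Compute successive powers until reaching e:
  (pq⁹)¹ = pq⁹, (pq⁹)² = q⁸, (pq⁹)³ = pq⁷, (pq⁹)⁴ = q⁶, (pq⁹)⁵ = pq⁵, (pq⁹)⁶ = q⁴, (pq⁹)⁷ = pq³, (pq⁹)⁸ = q², (pq⁹)⁹ = pq, (pq⁹)¹⁰ = e.
The smallest positive k with (pq⁹)ᵏ = e is 10, so |⟨pq⁹⟩| = 10.

Answer: 10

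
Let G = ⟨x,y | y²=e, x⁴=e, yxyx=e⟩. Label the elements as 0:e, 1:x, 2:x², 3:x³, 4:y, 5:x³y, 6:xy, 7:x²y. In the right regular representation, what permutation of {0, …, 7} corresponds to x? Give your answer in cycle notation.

(0 1 2 3)(4 5 7 6)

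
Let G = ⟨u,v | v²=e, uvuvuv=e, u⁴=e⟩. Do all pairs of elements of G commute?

u·v = uv but v·u = vu, so u·v ≠ v·u and G is not abelian.

Answer: No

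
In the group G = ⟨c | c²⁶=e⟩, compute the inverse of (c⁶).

The order of (c⁶) is 13 (smallest k with (c⁶)ᵏ = e), so (c⁶)⁻¹ = (c⁶)¹² = c²⁰.
Check: (c⁶) · (c²⁰) → (c⁶) · c²⁰ = e, giving e as required.

Answer: c²⁰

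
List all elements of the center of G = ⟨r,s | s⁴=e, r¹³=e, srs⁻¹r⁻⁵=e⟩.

An element z ∈ Z(G) iff z commutes with every generator.
For example e is central: e·r = r = r·e; e·s = s = s·e.
Whereas r ∉ Z(G) since r·s = rs ≠ r⁵s = s·r.
Checking each of the 52 elements this way gives Z(G) = {e}, of order 1.

Answer: {e}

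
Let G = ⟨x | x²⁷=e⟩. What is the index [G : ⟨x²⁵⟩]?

First find ord(x²⁵) by computing successive powers:
  (x²⁵)¹ = x²⁵, (x²⁵)² = x²³, (x²⁵)³ = x²¹, (x²⁵)⁴ = x¹⁹, (x²⁵)⁵ = x¹⁷, (x²⁵)⁶ = x¹⁵, (x²⁵)⁷ = x¹³, (x²⁵)⁸ = x¹¹, (x²⁵)⁹ = x⁹, (x²⁵)¹⁰ = x⁷, (x²⁵)¹¹ = x⁵, (x²⁵)¹² = x³, (x²⁵)¹³ = x, (x²⁵)¹⁴ = x²⁶, (x²⁵)¹⁵ = x²⁴, (x²⁵)¹⁶ = x²², (x²⁵)¹⁷ = x²⁰, (x²⁵)¹⁸ = x¹⁸, (x²⁵)¹⁹ = x¹⁶, (x²⁵)²⁰ = x¹⁴, (x²⁵)²¹ = x¹², (x²⁵)²² = x¹⁰, (x²⁵)²³ = x⁸, (x²⁵)²⁴ = x⁶, (x²⁵)²⁵ = x⁴, (x²⁵)²⁶ = x², (x²⁵)²⁷ = e.
So |⟨x²⁵⟩| = ord(x²⁵) = 27. With |G| = 27, by Lagrange [G : ⟨x²⁵⟩] = 27/27 = 1.

Answer: 1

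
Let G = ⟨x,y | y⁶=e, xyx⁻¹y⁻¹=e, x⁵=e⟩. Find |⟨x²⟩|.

|⟨x²⟩| equals the order of x². Compute successive powers until reaching e:
  (x²)¹ = x², (x²)² = x⁴, (x²)³ = x, (x²)⁴ = x³, (x²)⁵ = e.
The smallest positive k with (x²)ᵏ = e is 5, so |⟨x²⟩| = 5.

Answer: 5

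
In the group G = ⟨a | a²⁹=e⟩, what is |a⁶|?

Compute successive powers until reaching e:
  (a⁶)¹ = a⁶, (a⁶)² = a¹², (a⁶)³ = a¹⁸, (a⁶)⁴ = a²⁴, (a⁶)⁵ = a, (a⁶)⁶ = a⁷, (a⁶)⁷ = a¹³, (a⁶)⁸ = a¹⁹, (a⁶)⁹ = a²⁵, (a⁶)¹⁰ = a², (a⁶)¹¹ = a⁸, (a⁶)¹² = a¹⁴, (a⁶)¹³ = a²⁰, (a⁶)¹⁴ = a²⁶, (a⁶)¹⁵ = a³, (a⁶)¹⁶ = a⁹, (a⁶)¹⁷ = a¹⁵, (a⁶)¹⁸ = a²¹, (a⁶)¹⁹ = a²⁷, (a⁶)²⁰ = a⁴, (a⁶)²¹ = a¹⁰, (a⁶)²² = a¹⁶, (a⁶)²³ = a²², (a⁶)²⁴ = a²⁸, (a⁶)²⁵ = a⁵, (a⁶)²⁶ = a¹¹, (a⁶)²⁷ = a¹⁷, (a⁶)²⁸ = a²³, (a⁶)²⁹ = e.
The smallest positive k with (a⁶)ᵏ = e is 29.

Answer: 29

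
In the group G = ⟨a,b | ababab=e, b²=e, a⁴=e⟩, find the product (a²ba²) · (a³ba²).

Compute (a²ba²) · (a³ba²) by multiplying left to right and reducing via the relations at each step:
  (a²ba²) · a³ = a²ba
  (a²ba) · b = aba³
  (aba³) · a² = aba

Answer: aba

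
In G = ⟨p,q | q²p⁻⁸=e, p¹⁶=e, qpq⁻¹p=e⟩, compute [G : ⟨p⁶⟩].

First find ord(p⁶) by computing successive powers:
  (p⁶)¹ = p⁶, (p⁶)² = p¹², (p⁶)³ = p², (p⁶)⁴ = p⁸, (p⁶)⁵ = p¹⁴, (p⁶)⁶ = p⁴, (p⁶)⁷ = p¹⁰, (p⁶)⁸ = e.
So |⟨p⁶⟩| = ord(p⁶) = 8. With |G| = 32, by Lagrange [G : ⟨p⁶⟩] = 32/8 = 4.

Answer: 4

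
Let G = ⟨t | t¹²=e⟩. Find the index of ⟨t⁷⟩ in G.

First find ord(t⁷) by computing successive powers:
  (t⁷)¹ = t⁷, (t⁷)² = t², (t⁷)³ = t⁹, (t⁷)⁴ = t⁴, (t⁷)⁵ = t¹¹, (t⁷)⁶ = t⁶, (t⁷)⁷ = t, (t⁷)⁸ = t⁸, (t⁷)⁹ = t³, (t⁷)¹⁰ = t¹⁰, (t⁷)¹¹ = t⁵, (t⁷)¹² = e.
So |⟨t⁷⟩| = ord(t⁷) = 12. With |G| = 12, by Lagrange [G : ⟨t⁷⟩] = 12/12 = 1.

Answer: 1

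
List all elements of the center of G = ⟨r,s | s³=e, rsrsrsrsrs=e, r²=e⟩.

An element z ∈ Z(G) iff z commutes with every generator.
For example e is central: e·r = r = r·e; e·s = s = s·e.
Whereas r ∉ Z(G) since r·s = rs ≠ sr = s·r.
Checking each of the 60 elements this way gives Z(G) = {e}, of order 1.

Answer: {e}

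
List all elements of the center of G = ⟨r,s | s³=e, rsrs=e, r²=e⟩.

An element z ∈ Z(G) iff z commutes with every generator.
For example e is central: e·r = r = r·e; e·s = s = s·e.
Whereas r ∉ Z(G) since r·s = rs ≠ rs² = s·r.
Checking each of the 6 elements this way gives Z(G) = {e}, of order 1.

Answer: {e}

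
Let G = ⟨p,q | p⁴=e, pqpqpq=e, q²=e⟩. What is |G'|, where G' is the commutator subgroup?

G' = [G, G] is generated by all commutators. The generator-pair commutators are: [p, q] = p²qp.
The subgroup they normally generate is {e, p², pq, qp³, p²qp, p³q, p²qp³, qp, pqp², qp²q, p²qp²q, p³qp²}, of order 12.
Check: |G/G'| = 24/12 = 2 is the order of the abelianisation.

Answer: 12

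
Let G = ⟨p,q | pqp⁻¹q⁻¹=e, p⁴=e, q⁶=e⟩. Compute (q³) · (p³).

Compute (q³) · (p³) by multiplying left to right and reducing via the relations at each step:
  (q³) · p³ = p³q³

Answer: p³q³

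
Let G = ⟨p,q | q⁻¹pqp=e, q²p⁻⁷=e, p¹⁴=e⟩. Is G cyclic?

Every cyclic group is abelian. But p·q = pq while q·p = p⁶q⁻¹, so p·q ≠ q·p and G is not abelian. Hence G is not cyclic.

Answer: No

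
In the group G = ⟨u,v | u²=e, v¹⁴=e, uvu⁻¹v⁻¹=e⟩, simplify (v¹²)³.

Compute successive powers of (v¹²), reducing at each step:
  (v¹²)²: (v¹²) · v¹² = v¹⁰
  (v¹²)³: (v¹⁰) · v¹² = v⁸

Answer: v⁸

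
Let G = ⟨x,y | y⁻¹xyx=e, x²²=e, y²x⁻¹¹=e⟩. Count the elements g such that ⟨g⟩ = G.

⟨g⟩ = G would require ord(g) = |G| = 44, but the maximum element order in G is 22 < 44. So G is not cyclic and no single element generates it: the count is 0.

Answer: 0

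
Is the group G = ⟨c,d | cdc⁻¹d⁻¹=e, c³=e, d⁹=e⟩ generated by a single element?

|G| = 27, but the maximum element order in G is 9 < 27. No single element generates all of G, so G is not cyclic.

Answer: No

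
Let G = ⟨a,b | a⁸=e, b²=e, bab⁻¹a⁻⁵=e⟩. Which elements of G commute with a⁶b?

⟨a⁶b⟩ ⊆ C_G(a⁶b) since powers of a⁶b commute with a⁶b; so |C_G(a⁶b)| ≥ |⟨a⁶b⟩| = 4.
By orbit–stabilizer, |C_G(a⁶b)| = |G| / |conj. class of a⁶b| = 16 / 2 = 8.
The 8 elements commuting with a⁶b are {e, a², a⁴, a⁶, b, a⁶b, a²b, a⁴b}.

Answer: {e, a², a⁴, a⁶, b, a⁶b, a²b, a⁴b}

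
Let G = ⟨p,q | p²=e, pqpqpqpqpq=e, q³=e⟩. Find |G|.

Enumerate words in the generators, reducing via the relations: the distinct elements are
  {e, p, q, pq, qp, q², pqp, pq², qpq, q²p, pqpq, pq²p, qpqp, qpq², q²pq, pqpqp, pqpq², pq²pq, qpq²p, q²pqp, q²pq², pqpq²p, pq²pqp, pq²pq², qpqpq², qpq²pq, q²pqpq, q²pq²p, pqpq²pq, pq²pqpq, pq²pq²p, qpqpq²p, qpq²pqp, qpq²pq², q²pqpq², q²pq²pq, pqpq²pqp, pqpq²pq², pq²pqpq², qpqpq²pq, qpq²pqpq, q²pqpq²p, q²pq²pqp, pqpq²pqpq, pq²pqpq²p, qpqpq²pq², qpq²pqpq², q²pqpq²pq, q²pq²pqpq, pqpq²pqpq², pq²pqpq²pq, qpq²pqpq²p, q²pqpq²pqp, q²pqpq²pq², q²pq²pqpq², pqpq²pqpq²p, pq²pqpq²pqp, pq²pqpq²pq², qpq²pqpq²pq, pqpq²pqpq²pq}.
No further products give new elements, so |G| = 60.

Answer: 60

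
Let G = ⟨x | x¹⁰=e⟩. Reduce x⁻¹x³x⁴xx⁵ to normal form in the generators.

Multiply left to right, reducing at each step:
  (x⁹) · x³ = x²
  (x²) · x⁴ = x⁶
  (x⁶) · x = x⁷
  (x⁷) · x⁵ = x²

Answer: x²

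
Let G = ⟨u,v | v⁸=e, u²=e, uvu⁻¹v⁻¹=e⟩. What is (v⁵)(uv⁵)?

Compute (v⁵) · (uv⁵) by multiplying left to right and reducing via the relations at each step:
  (v⁵) · u = uv⁵
  (uv⁵) · v⁵ = uv²

Answer: uv²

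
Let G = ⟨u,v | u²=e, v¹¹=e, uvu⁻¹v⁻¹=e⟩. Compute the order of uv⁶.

Compute successive powers until reaching e:
  (uv⁶)¹ = uv⁶, (uv⁶)² = v, (uv⁶)³ = uv⁷, (uv⁶)⁴ = v², (uv⁶)⁵ = uv⁸, (uv⁶)⁶ = v³, (uv⁶)⁷ = uv⁹, (uv⁶)⁸ = v⁴, (uv⁶)⁹ = uv¹⁰, (uv⁶)¹⁰ = v⁵, (uv⁶)¹¹ = u, (uv⁶)¹² = v⁶, (uv⁶)¹³ = uv, (uv⁶)¹⁴ = v⁷, (uv⁶)¹⁵ = uv², (uv⁶)¹⁶ = v⁸, (uv⁶)¹⁷ = uv³, (uv⁶)¹⁸ = v⁹, (uv⁶)¹⁹ = uv⁴, (uv⁶)²⁰ = v¹⁰, (uv⁶)²¹ = uv⁵, (uv⁶)²² = e.
The smallest positive k with (uv⁶)ᵏ = e is 22.

Answer: 22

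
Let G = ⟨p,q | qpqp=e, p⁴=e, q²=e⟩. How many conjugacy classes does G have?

The conjugacy classes (representative and size) are:
  [e] (size 1), [p] (size 2), [p²] (size 1), [p²q] (size 2), [p³q] (size 2).
Class equation: 1 + 2 + 1 + 2 + 2 = 8 = |G|. So G has 5 conjugacy classes.

Answer: 5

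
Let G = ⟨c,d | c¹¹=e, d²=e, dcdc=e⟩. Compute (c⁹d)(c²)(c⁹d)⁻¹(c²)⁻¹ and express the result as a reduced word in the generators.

[(c⁹d), (c²)] = (c⁹d)·(c²)·(c⁹d)⁻¹·(c²)⁻¹.
  (c⁹d) · (c²) = c⁷d
  (c⁷d) · (c⁹d) = c⁹
  (c⁹) · (c⁹) = c⁷

Answer: c⁷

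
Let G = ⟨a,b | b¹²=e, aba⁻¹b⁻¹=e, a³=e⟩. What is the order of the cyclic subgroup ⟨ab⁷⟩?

|⟨ab⁷⟩| equals the order of ab⁷. Compute successive powers until reaching e:
  (ab⁷)¹ = ab⁷, (ab⁷)² = a²b², (ab⁷)³ = b⁹, (ab⁷)⁴ = ab⁴, (ab⁷)⁵ = a²b¹¹, (ab⁷)⁶ = b⁶, (ab⁷)⁷ = ab, (ab⁷)⁸ = a²b⁸, (ab⁷)⁹ = b³, (ab⁷)¹⁰ = ab¹⁰, (ab⁷)¹¹ = a²b⁵, (ab⁷)¹² = e.
The smallest positive k with (ab⁷)ᵏ = e is 12, so |⟨ab⁷⟩| = 12.

Answer: 12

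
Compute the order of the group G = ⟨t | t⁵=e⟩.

G is generated by a single element, so G is cyclic. The relator gives t⁵ = e and no smaller power is forced to be e, so the 5 powers {e, t, t², t³, t⁴} are distinct. Hence |G| = 5.

Answer: 5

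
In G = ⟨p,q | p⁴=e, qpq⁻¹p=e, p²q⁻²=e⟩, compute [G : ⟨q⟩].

First find ord(q) by computing successive powers:
  q¹ = q, q² = p², q³ = q⁻¹, q⁴ = e.
So |⟨q⟩| = ord(q) = 4. With |G| = 8, by Lagrange [G : ⟨q⟩] = 8/4 = 2.

Answer: 2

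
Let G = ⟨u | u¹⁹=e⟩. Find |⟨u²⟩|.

|⟨u²⟩| equals the order of u². Compute successive powers until reaching e:
  (u²)¹ = u², (u²)² = u⁴, (u²)³ = u⁶, (u²)⁴ = u⁸, (u²)⁵ = u¹⁰, (u²)⁶ = u¹², (u²)⁷ = u¹⁴, (u²)⁸ = u¹⁶, (u²)⁹ = u¹⁸, (u²)¹⁰ = u, (u²)¹¹ = u³, (u²)¹² = u⁵, (u²)¹³ = u⁷, (u²)¹⁴ = u⁹, (u²)¹⁵ = u¹¹, (u²)¹⁶ = u¹³, (u²)¹⁷ = u¹⁵, (u²)¹⁸ = u¹⁷, (u²)¹⁹ = e.
The smallest positive k with (u²)ᵏ = e is 19, so |⟨u²⟩| = 19.

Answer: 19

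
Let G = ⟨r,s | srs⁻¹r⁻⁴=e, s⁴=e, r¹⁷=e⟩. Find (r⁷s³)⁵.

Compute successive powers of (r⁷s³), reducing at each step:
  (r⁷s³)²: (r⁷s³) · r⁷ = r¹³s³;   (r¹³s³) · s³ = r¹³s²
  (r⁷s³)³: (r¹³s²) · r⁷ = r⁶s²;   (r⁶s²) · s³ = r⁶s
  (r⁷s³)⁴: (r⁶s) · r⁷ = s;   s · s³ = e
  (r⁷s³)⁵: e · r⁷ = r⁷;   (r⁷) · s³ = r⁷s³

Answer: r⁷s³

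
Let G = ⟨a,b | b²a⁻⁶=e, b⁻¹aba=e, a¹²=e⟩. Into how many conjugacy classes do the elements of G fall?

The conjugacy classes (representative and size) are:
  [e] (size 1), [a¹¹] (size 2), [a²] (size 2), [a⁹] (size 2), [a⁴] (size 2), [a⁵] (size 2), [a⁶] (size 1), [a²b] (size 6), [ab] (size 6).
Class equation: 1 + 2 + 2 + 2 + 2 + 2 + 1 + 6 + 6 = 24 = |G|. So G has 9 conjugacy classes.

Answer: 9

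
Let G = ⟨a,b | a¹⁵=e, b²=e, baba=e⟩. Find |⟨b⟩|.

|⟨b⟩| equals the order of b. Compute successive powers until reaching e:
  b¹ = b, b² = e.
The smallest positive k with bᵏ = e is 2, so |⟨b⟩| = 2.

Answer: 2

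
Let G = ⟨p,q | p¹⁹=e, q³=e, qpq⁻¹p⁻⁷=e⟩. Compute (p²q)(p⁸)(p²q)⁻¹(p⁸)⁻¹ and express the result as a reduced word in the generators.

[(p²q), (p⁸)] = (p²q)·(p⁸)·(p²q)⁻¹·(p⁸)⁻¹.
  (p²q) · (p⁸) = pq
  (pq) · (p¹⁶q²) = p¹⁸
  (p¹⁸) · (p¹¹) = p¹⁰

Answer: p¹⁰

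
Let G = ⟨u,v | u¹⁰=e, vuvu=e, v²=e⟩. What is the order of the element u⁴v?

Compute successive powers until reaching e:
  (u⁴v)¹ = u⁴v, (u⁴v)² = e.
The smallest positive k with (u⁴v)ᵏ = e is 2.

Answer: 2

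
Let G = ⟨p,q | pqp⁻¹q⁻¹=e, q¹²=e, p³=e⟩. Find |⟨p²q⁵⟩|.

|⟨p²q⁵⟩| equals the order of p²q⁵. Compute successive powers until reaching e:
  (p²q⁵)¹ = p²q⁵, (p²q⁵)² = pq¹⁰, (p²q⁵)³ = q³, (p²q⁵)⁴ = p²q⁸, (p²q⁵)⁵ = pq, (p²q⁵)⁶ = q⁶, (p²q⁵)⁷ = p²q¹¹, (p²q⁵)⁸ = pq⁴, (p²q⁵)⁹ = q⁹, (p²q⁵)¹⁰ = p²q², (p²q⁵)¹¹ = pq⁷, (p²q⁵)¹² = e.
The smallest positive k with (p²q⁵)ᵏ = e is 12, so |⟨p²q⁵⟩| = 12.

Answer: 12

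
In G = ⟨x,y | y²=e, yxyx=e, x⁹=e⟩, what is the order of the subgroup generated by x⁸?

|⟨x⁸⟩| equals the order of x⁸. Compute successive powers until reaching e:
  (x⁸)¹ = x⁸, (x⁸)² = x⁷, (x⁸)³ = x⁶, (x⁸)⁴ = x⁵, (x⁸)⁵ = x⁴, (x⁸)⁶ = x³, (x⁸)⁷ = x², (x⁸)⁸ = x, (x⁸)⁹ = e.
The smallest positive k with (x⁸)ᵏ = e is 9, so |⟨x⁸⟩| = 9.

Answer: 9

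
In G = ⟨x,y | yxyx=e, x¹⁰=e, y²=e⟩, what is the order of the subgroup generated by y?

|⟨y⟩| equals the order of y. Compute successive powers until reaching e:
  y¹ = y, y² = e.
The smallest positive k with yᵏ = e is 2, so |⟨y⟩| = 2.

Answer: 2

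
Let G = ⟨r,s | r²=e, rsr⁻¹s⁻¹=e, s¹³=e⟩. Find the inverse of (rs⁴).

The order of (rs⁴) is 26 (smallest k with (rs⁴)ᵏ = e), so (rs⁴)⁻¹ = (rs⁴)²⁵ = rs⁹.
Check: (rs⁴) · (rs⁹) → (rs⁴) · r = s⁴;   (s⁴) · s⁹ = e, giving e as required.

Answer: rs⁹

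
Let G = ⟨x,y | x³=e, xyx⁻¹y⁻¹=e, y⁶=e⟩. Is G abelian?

Each pair of generators commutes: x·y = xy = y·x. Since the generators pairwise commute, every element of G commutes with every other, so G is abelian.

Answer: Yes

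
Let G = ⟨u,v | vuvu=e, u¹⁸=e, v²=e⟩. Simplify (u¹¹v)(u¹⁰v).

Compute (u¹¹v) · (u¹⁰v) by multiplying left to right and reducing via the relations at each step:
  (u¹¹v) · u¹⁰ = uv
  (uv) · v = u

Answer: u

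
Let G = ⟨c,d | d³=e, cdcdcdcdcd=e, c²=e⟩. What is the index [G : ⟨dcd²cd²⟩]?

First find ord(dcd²cd²) by computing successive powers:
  (dcd²cd²)¹ = dcd²cd², (dcd²cd²)² = dcdcd², (dcd²cd²)³ = e.
So |⟨dcd²cd²⟩| = ord(dcd²cd²) = 3. With |G| = 60, by Lagrange [G : ⟨dcd²cd²⟩] = 60/3 = 20.

Answer: 20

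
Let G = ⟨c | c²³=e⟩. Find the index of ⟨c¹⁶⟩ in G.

First find ord(c¹⁶) by computing successive powers:
  (c¹⁶)¹ = c¹⁶, (c¹⁶)² = c⁹, (c¹⁶)³ = c², (c¹⁶)⁴ = c¹⁸, (c¹⁶)⁵ = c¹¹, (c¹⁶)⁶ = c⁴, (c¹⁶)⁷ = c²⁰, (c¹⁶)⁸ = c¹³, (c¹⁶)⁹ = c⁶, (c¹⁶)¹⁰ = c²², (c¹⁶)¹¹ = c¹⁵, (c¹⁶)¹² = c⁸, (c¹⁶)¹³ = c, (c¹⁶)¹⁴ = c¹⁷, (c¹⁶)¹⁵ = c¹⁰, (c¹⁶)¹⁶ = c³, (c¹⁶)¹⁷ = c¹⁹, (c¹⁶)¹⁸ = c¹², (c¹⁶)¹⁹ = c⁵, (c¹⁶)²⁰ = c²¹, (c¹⁶)²¹ = c¹⁴, (c¹⁶)²² = c⁷, (c¹⁶)²³ = e.
So |⟨c¹⁶⟩| = ord(c¹⁶) = 23. With |G| = 23, by Lagrange [G : ⟨c¹⁶⟩] = 23/23 = 1.

Answer: 1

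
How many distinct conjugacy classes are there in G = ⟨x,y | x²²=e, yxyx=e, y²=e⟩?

The conjugacy classes (representative and size) are:
  [e] (size 1), [x] (size 2), [x²] (size 2), [x¹⁹] (size 2), [x⁴] (size 2), [x⁵] (size 2), [x⁶] (size 2), [x⁷] (size 2), [x⁸] (size 2), [x¹³] (size 2), [x¹⁰] (size 2), [x¹¹] (size 1), [x⁶y] (size 11), [xy] (size 11).
Class equation: 1 + 2 + 2 + 2 + 2 + 2 + 2 + 2 + 2 + 2 + 2 + 1 + 11 + 11 = 44 = |G|. So G has 14 conjugacy classes.

Answer: 14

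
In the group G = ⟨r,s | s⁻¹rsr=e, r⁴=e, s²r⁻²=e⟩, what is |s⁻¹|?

Compute successive powers until reaching e:
  (s⁻¹)¹ = s⁻¹, (s⁻¹)² = r², (s⁻¹)³ = s, (s⁻¹)⁴ = e.
The smallest positive k with (s⁻¹)ᵏ = e is 4.

Answer: 4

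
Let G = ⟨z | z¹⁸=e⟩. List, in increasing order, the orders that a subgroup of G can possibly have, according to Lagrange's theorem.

|G| = 18 = 2 · 3². By Lagrange's theorem the order of any subgroup divides 18; the divisors of 18 are 1, 2, 3, 6, 9, 18.

Answer: 1, 2, 3, 6, 9, 18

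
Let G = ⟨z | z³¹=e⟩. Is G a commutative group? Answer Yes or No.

G has a single generator, so G is cyclic and hence abelian.

Answer: Yes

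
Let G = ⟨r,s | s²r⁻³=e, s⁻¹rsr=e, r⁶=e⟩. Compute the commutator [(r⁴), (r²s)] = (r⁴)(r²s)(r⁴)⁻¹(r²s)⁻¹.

[(r⁴), (r²s)] = (r⁴)·(r²s)·(r⁴)⁻¹·(r²s)⁻¹.
  (r⁴) · (r²s) = s
  s · (r²) = rs⁻¹
  (rs⁻¹) · (r²s⁻¹) = r²

Answer: r²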